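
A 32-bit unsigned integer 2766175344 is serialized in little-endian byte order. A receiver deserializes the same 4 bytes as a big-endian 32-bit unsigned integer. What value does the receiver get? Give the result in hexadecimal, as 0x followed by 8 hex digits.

2766175344 in 32-bit hexadecimal is 0xA4E07C70.
Stored little-endian, the bytes at ascending addresses are 70 7C E0 A4.
Read back as big-endian, the last byte is least significant, giving 0x707CE0A4.

0x707CE0A4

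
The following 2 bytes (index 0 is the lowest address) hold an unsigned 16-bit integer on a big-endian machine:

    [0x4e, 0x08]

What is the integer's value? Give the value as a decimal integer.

Big-endian stores the most-significant byte at the lowest address.
The bytes are already most-significant first: 0x4E08.
0x4E08 = 19976.

19976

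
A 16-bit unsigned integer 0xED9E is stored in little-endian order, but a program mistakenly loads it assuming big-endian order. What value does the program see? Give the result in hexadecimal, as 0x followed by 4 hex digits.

0x9EED

Stored little-endian, the bytes at ascending addresses are 9E ED.
Read back as big-endian, the last byte is least significant, giving 0x9EED.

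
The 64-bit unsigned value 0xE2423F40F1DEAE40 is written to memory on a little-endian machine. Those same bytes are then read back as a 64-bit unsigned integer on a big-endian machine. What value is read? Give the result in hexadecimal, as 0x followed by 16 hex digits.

0x40AEDEF1403F42E2

Stored little-endian, the bytes at ascending addresses are 40 AE DE F1 40 3F 42 E2.
Read back as big-endian, the last byte is least significant, giving 0x40AEDEF1403F42E2.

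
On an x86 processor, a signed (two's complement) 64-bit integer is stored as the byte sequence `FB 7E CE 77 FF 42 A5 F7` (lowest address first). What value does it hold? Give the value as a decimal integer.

-602001310189977861

Little-endian: lowest address holds the least-significant byte.
Reassemble most-significant byte first: F7 A5 42 FF 77 CE 7E FB → 0xF7A542FF77CE7EFB.
Top bit is set, so as a signed 64-bit value this is 0xF7A542FF77CE7EFB − 2^64 = -602001310189977861.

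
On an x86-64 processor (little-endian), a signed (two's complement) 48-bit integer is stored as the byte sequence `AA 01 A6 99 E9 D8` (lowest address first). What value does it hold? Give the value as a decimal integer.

-42977159937622

Little-endian stores the least-significant byte at the lowest address.
Reassemble most-significant byte first: D8 E9 99 A6 01 AA → 0xD8E999A601AA.
Top bit is set, so as a signed 48-bit value this is 0xD8E999A601AA − 2^48 = -42977159937622.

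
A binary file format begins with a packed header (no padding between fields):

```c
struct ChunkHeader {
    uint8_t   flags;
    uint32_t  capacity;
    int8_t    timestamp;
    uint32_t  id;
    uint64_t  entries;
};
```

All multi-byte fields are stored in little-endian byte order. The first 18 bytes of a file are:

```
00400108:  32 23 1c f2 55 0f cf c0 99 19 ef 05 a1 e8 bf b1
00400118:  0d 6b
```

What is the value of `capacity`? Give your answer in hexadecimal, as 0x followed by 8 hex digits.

`capacity` follows `flags` (1 byte), so it starts at byte offset 1 and occupies 4 bytes.
Bytes at offsets 1..4: 23 1C F2 55.
Little-endian: lowest address holds the least-significant byte.
Reassemble most-significant byte first: 55 F2 1C 23 → 0x55F21C23.

0x55F21C23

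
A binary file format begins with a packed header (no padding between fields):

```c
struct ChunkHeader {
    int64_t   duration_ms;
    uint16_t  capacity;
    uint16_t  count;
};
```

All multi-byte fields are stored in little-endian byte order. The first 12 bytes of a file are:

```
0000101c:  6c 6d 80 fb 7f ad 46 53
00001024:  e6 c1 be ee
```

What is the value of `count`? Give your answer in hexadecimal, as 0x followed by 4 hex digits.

0xEEBE

`count` follows `duration_ms` (8 B), `capacity` (2 B), so it starts at offset 8 + 2 = 10 and occupies 2 bytes.
Bytes at offsets 10..11: BE EE.
Little-endian stores the least-significant byte at the lowest address.
Reassemble most-significant byte first: EE BE → 0xEEBE.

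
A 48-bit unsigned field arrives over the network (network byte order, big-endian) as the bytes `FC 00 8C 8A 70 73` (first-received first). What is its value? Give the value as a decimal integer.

Big-endian: lowest address holds the most-significant byte.
The bytes are already most-significant first: 0xFC008C8A7073.
0xFC008C8A7073 = 277079288082547.

277079288082547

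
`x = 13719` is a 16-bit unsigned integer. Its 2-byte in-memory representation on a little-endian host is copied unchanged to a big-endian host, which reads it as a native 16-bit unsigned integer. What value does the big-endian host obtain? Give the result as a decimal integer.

38709

13719 in 16-bit hexadecimal is 0x3597.
Stored little-endian, the bytes at ascending addresses are 97 35.
Read back as big-endian, the last byte is least significant, giving 0x9735.
0x9735 = 38709.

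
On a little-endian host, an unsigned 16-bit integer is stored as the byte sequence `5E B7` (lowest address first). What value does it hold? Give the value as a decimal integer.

46942

In little-endian order the low byte comes first in memory.
Reassemble most-significant byte first: B7 5E → 0xB75E.
0xB75E = 46942.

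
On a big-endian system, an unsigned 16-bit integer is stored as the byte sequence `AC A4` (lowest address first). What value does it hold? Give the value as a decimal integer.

Big-endian: lowest address holds the most-significant byte.
The bytes are already most-significant first: 0xACA4.
0xACA4 = 44196.

44196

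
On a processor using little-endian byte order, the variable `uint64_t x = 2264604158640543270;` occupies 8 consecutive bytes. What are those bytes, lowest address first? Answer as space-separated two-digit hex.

26 56 A4 E0 7B 7D 6D 1F

2264604158640543270 in hexadecimal, padded to 64 bits, is 0x1F6D7D7BE0A45626.
Split into bytes (most-significant first): 1F 6D 7D 7B E0 A4 56 26.
Little-endian stores the least-significant byte at the lowest address.
So at ascending addresses the bytes are 26 56 A4 E0 7B 7D 6D 1F.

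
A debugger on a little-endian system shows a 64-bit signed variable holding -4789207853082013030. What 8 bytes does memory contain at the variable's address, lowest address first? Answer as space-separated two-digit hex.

9A 12 89 F9 D4 50 89 BD

Two's complement of -4789207853082013030 in 64 bits: 4789207853082013030 = 0x4276AF2B0676ED66; invert → 0xBD8950D4F9891299; add 1 → 0xBD8950D4F989129A.
Split into bytes (most-significant first): BD 89 50 D4 F9 89 12 9A.
In little-endian order the low byte comes first in memory.
So at ascending addresses the bytes are 9A 12 89 F9 D4 50 89 BD.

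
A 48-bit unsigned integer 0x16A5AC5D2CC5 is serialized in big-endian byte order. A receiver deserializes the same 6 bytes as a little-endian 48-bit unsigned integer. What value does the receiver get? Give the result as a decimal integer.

216794340828438

Stored big-endian, the bytes at ascending addresses are 16 A5 AC 5D 2C C5.
Read back as little-endian, the first byte is least significant, giving 0xC52C5DACA516.
0xC52C5DACA516 = 216794340828438.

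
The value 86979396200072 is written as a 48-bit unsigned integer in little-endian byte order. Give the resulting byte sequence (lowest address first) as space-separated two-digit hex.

88 66 03 78 1B 4F

86979396200072 in hexadecimal, padded to 48 bits, is 0x4F1B78036688.
Split into bytes (most-significant first): 4F 1B 78 03 66 88.
Little-endian: lowest address holds the least-significant byte.
So at ascending addresses the bytes are 88 66 03 78 1B 4F.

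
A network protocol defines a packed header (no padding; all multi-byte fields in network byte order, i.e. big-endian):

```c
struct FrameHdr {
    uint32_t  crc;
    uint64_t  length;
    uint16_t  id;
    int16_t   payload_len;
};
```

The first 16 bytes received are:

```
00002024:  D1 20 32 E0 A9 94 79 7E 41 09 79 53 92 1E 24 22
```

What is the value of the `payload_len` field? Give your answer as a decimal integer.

`payload_len` follows `crc` (4 B), `length` (8 B), `id` (2 B), so it starts at offset 4 + 8 + 2 = 14 and occupies 2 bytes.
Bytes at offsets 14..15: 24 22.
Big-endian stores the most-significant byte at the lowest address.
The bytes are already most-significant first: 0x2422.
0x2422 = 9250.

9250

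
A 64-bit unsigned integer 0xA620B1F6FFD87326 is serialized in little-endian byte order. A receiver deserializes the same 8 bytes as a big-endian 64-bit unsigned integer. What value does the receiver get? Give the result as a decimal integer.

Stored little-endian, the bytes at ascending addresses are 26 73 D8 FF F6 B1 20 A6.
Read back as big-endian, the last byte is least significant, giving 0x2673D8FFF6B120A6.
0x2673D8FFF6B120A6 = 2770796789630050470.

2770796789630050470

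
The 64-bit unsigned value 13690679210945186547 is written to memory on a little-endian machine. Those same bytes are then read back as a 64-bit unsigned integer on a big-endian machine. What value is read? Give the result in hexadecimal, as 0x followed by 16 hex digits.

0xF38A36BE3410FFBD

13690679210945186547 in 64-bit hexadecimal is 0xBDFF1034BE368AF3.
Stored little-endian, the bytes at ascending addresses are F3 8A 36 BE 34 10 FF BD.
Read back as big-endian, the last byte is least significant, giving 0xF38A36BE3410FFBD.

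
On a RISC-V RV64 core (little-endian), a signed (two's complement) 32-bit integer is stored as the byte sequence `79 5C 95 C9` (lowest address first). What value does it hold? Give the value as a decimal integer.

-912958343

Little-endian: lowest address holds the least-significant byte.
Reassemble most-significant byte first: C9 95 5C 79 → 0xC9955C79.
Top bit is set, so as a signed 32-bit value this is 0xC9955C79 − 2^32 = -912958343.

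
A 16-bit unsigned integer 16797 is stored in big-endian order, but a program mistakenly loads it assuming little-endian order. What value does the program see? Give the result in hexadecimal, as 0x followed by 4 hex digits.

16797 in 16-bit hexadecimal is 0x419D.
Stored big-endian, the bytes at ascending addresses are 41 9D.
Read back as little-endian, the first byte is least significant, giving 0x9D41.

0x9D41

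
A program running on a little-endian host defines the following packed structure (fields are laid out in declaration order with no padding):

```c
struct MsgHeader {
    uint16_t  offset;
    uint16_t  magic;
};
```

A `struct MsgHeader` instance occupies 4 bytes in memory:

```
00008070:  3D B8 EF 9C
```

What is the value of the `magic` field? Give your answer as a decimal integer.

`magic` follows `offset` (2 bytes), so it starts at byte offset 2 and occupies 2 bytes.
Bytes at offsets 2..3: EF 9C.
Little-endian stores the least-significant byte at the lowest address.
Reassemble most-significant byte first: 9C EF → 0x9CEF.
0x9CEF = 40175.

40175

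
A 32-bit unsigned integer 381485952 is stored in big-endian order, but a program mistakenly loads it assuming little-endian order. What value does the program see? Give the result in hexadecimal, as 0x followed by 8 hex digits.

381485952 in 32-bit hexadecimal is 0x16BD0380.
Stored big-endian, the bytes at ascending addresses are 16 BD 03 80.
Read back as little-endian, the first byte is least significant, giving 0x8003BD16.

0x8003BD16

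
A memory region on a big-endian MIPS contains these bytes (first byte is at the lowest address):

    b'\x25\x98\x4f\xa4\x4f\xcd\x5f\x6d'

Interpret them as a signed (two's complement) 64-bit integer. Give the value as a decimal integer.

2709002742995443565

Big-endian stores the most-significant byte at the lowest address.
The bytes are already most-significant first: 0x25984FA44FCD5F6D.
0x25984FA44FCD5F6D = 2709002742995443565.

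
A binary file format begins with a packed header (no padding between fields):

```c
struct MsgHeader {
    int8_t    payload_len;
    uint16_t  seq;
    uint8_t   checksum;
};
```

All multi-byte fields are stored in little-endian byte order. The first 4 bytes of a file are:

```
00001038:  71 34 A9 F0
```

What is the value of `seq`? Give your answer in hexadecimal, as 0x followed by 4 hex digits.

0xA934

`seq` follows `payload_len` (1 byte), so it starts at byte offset 1 and occupies 2 bytes.
Bytes at offsets 1..2: 34 A9.
In little-endian order the low byte comes first in memory.
Reassemble most-significant byte first: A9 34 → 0xA934.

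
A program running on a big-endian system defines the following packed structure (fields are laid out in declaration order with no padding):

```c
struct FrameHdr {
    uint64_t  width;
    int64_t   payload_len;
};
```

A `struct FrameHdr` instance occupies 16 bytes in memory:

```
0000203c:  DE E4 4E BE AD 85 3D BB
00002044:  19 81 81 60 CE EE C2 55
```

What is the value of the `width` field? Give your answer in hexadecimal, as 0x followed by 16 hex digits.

`width` is the first field, at byte offset 0, occupying 8 bytes.
Bytes at offsets 0..7: DE E4 4E BE AD 85 3D BB.
Big-endian stores the most-significant byte at the lowest address.
The bytes are already most-significant first: 0xDEE44EBEAD853DBB.

0xDEE44EBEAD853DBB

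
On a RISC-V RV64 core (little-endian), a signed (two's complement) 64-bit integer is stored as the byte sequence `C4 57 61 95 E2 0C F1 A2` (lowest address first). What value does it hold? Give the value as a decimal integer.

-6705564202869631036

Little-endian stores the least-significant byte at the lowest address.
Reassemble most-significant byte first: A2 F1 0C E2 95 61 57 C4 → 0xA2F10CE2956157C4.
Top bit is set, so as a signed 64-bit value this is 0xA2F10CE2956157C4 − 2^64 = -6705564202869631036.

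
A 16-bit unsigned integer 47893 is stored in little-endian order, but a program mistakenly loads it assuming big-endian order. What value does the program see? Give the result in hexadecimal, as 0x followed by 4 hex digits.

0x15BB

47893 in 16-bit hexadecimal is 0xBB15.
Stored little-endian, the bytes at ascending addresses are 15 BB.
Read back as big-endian, the last byte is least significant, giving 0x15BB.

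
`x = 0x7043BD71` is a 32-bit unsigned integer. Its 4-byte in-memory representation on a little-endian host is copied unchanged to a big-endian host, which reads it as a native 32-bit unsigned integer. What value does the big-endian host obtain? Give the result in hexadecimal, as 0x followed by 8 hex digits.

Stored little-endian, the bytes at ascending addresses are 71 BD 43 70.
Read back as big-endian, the last byte is least significant, giving 0x71BD4370.

0x71BD4370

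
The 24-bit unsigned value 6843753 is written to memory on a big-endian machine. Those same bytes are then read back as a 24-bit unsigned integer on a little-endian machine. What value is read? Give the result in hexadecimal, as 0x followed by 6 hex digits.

0x696D68

6843753 in 24-bit hexadecimal is 0x686D69.
Stored big-endian, the bytes at ascending addresses are 68 6D 69.
Read back as little-endian, the first byte is least significant, giving 0x696D68.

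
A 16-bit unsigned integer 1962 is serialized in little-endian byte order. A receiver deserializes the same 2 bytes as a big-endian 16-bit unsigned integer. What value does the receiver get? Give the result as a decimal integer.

43527

1962 in 16-bit hexadecimal is 0x07AA.
Stored little-endian, the bytes at ascending addresses are AA 07.
Read back as big-endian, the last byte is least significant, giving 0xAA07.
0xAA07 = 43527.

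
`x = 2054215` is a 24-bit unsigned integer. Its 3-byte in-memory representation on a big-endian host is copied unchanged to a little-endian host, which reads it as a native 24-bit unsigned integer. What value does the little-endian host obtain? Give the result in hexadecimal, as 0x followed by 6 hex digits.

0x47581F

2054215 in 24-bit hexadecimal is 0x1F5847.
Stored big-endian, the bytes at ascending addresses are 1F 58 47.
Read back as little-endian, the first byte is least significant, giving 0x47581F.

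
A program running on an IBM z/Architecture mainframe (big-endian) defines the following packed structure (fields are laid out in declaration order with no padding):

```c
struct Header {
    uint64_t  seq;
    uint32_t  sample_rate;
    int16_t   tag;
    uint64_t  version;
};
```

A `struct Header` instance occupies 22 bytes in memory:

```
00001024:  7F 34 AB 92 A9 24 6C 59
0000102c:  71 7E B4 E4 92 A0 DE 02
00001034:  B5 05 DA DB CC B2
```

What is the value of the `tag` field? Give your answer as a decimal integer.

`tag` follows `seq` (8 B), `sample_rate` (4 B), so it starts at offset 8 + 4 = 12 and occupies 2 bytes.
Bytes at offsets 12..13: 92 A0.
In big-endian order the high byte comes first in memory.
The bytes are already most-significant first: 0x92A0.
Top bit is set, so as a signed 16-bit value this is 0x92A0 − 2^16 = -28000.

-28000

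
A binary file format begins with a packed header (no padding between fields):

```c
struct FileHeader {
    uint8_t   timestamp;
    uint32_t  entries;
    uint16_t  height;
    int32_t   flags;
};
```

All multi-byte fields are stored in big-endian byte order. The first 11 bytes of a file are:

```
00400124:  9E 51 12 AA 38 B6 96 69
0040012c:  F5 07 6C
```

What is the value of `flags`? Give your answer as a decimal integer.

`flags` follows `timestamp` (1 B), `entries` (4 B), `height` (2 B), so it starts at offset 1 + 4 + 2 = 7 and occupies 4 bytes.
Bytes at offsets 7..10: 69 F5 07 6C.
Big-endian stores the most-significant byte at the lowest address.
The bytes are already most-significant first: 0x69F5076C.
0x69F5076C = 1777665900.

1777665900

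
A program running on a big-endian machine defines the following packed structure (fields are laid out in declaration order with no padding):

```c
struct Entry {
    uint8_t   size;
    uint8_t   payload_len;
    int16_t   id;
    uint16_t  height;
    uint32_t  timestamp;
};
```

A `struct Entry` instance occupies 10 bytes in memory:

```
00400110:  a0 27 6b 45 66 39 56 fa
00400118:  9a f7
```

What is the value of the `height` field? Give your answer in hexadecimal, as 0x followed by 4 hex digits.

`height` follows `size` (1 B), `payload_len` (1 B), `id` (2 B), so it starts at offset 1 + 1 + 2 = 4 and occupies 2 bytes.
Bytes at offsets 4..5: 66 39.
Big-endian: lowest address holds the most-significant byte.
The bytes are already most-significant first: 0x6639.

0x6639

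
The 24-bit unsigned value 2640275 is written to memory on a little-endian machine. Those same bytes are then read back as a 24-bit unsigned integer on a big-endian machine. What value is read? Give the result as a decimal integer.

9652520

2640275 in 24-bit hexadecimal is 0x284993.
Stored little-endian, the bytes at ascending addresses are 93 49 28.
Read back as big-endian, the last byte is least significant, giving 0x934928.
0x934928 = 9652520.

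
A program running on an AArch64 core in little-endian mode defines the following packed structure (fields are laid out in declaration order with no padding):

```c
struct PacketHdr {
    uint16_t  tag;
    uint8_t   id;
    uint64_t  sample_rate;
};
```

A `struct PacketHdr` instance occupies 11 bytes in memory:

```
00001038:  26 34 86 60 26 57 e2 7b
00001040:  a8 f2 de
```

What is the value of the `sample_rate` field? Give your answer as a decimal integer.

`sample_rate` follows `tag` (2 B), `id` (1 B), so it starts at offset 2 + 1 = 3 and occupies 8 bytes.
Bytes at offsets 3..10: 60 26 57 E2 7B A8 F2 DE.
Little-endian stores the least-significant byte at the lowest address.
Reassemble most-significant byte first: DE F2 A8 7B E2 57 26 60 → 0xDEF2A87BE2572660.
0xDEF2A87BE2572660 = 16065088070815786592.

16065088070815786592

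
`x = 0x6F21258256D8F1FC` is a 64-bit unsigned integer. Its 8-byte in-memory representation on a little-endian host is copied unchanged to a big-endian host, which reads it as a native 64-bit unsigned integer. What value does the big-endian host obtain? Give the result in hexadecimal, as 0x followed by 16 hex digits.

Stored little-endian, the bytes at ascending addresses are FC F1 D8 56 82 25 21 6F.
Read back as big-endian, the last byte is least significant, giving 0xFCF1D8568225216F.

0xFCF1D8568225216F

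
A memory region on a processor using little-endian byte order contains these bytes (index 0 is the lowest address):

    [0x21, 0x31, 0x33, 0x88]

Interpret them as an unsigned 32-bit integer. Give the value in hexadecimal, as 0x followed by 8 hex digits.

Little-endian stores the least-significant byte at the lowest address.
Reassemble most-significant byte first: 88 33 31 21 → 0x88333121.

0x88333121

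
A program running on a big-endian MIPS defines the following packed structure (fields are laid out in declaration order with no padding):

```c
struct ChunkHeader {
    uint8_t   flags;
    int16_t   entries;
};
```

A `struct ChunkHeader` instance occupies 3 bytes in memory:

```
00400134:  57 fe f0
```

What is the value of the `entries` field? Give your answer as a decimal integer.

-272

`entries` follows `flags` (1 byte), so it starts at byte offset 1 and occupies 2 bytes.
Bytes at offsets 1..2: FE F0.
Big-endian stores the most-significant byte at the lowest address.
The bytes are already most-significant first: 0xFEF0.
Top bit is set, so as a signed 16-bit value this is 0xFEF0 − 2^16 = -272.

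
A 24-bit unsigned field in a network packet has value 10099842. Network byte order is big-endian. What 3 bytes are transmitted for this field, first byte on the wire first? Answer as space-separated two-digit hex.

10099842 in hexadecimal, padded to 24 bits, is 0x9A1C82.
Split into bytes (most-significant first): 9A 1C 82.
Big-endian stores the most-significant byte at the lowest address.
So the memory order matches the most-significant-first order: 9A 1C 82.

9A 1C 82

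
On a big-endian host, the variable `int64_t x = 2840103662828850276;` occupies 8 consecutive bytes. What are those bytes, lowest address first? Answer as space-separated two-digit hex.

2840103662828850276 in hexadecimal, padded to 64 bits, is 0x276A133BDC330C64.
Split into bytes (most-significant first): 27 6A 13 3B DC 33 0C 64.
In big-endian order the high byte comes first in memory.
So the memory order matches the most-significant-first order: 27 6A 13 3B DC 33 0C 64.

27 6A 13 3B DC 33 0C 64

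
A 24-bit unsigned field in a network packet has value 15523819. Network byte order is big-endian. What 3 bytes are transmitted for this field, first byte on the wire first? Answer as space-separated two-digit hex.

15523819 in hexadecimal, padded to 24 bits, is 0xECDFEB.
Split into bytes (most-significant first): EC DF EB.
In big-endian order the high byte comes first in memory.
So the memory order matches the most-significant-first order: EC DF EB.

EC DF EB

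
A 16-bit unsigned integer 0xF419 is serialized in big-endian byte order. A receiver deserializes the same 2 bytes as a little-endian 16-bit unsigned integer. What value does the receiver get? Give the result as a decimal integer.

6644

Stored big-endian, the bytes at ascending addresses are F4 19.
Read back as little-endian, the first byte is least significant, giving 0x19F4.
0x19F4 = 6644.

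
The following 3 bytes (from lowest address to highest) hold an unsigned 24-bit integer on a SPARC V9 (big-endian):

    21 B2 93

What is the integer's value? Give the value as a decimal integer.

In big-endian order the high byte comes first in memory.
The bytes are already most-significant first: 0x21B293.
0x21B293 = 2208403.

2208403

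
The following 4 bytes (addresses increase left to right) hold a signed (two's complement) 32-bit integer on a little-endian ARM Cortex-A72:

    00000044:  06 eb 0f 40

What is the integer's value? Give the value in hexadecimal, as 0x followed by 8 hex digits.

In little-endian order the low byte comes first in memory.
Reassemble most-significant byte first: 40 0F EB 06 → 0x400FEB06.

0x400FEB06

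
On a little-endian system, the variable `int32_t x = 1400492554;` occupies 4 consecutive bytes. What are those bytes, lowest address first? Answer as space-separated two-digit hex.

0A D2 79 53

1400492554 in hexadecimal, padded to 32 bits, is 0x5379D20A.
Split into bytes (most-significant first): 53 79 D2 0A.
In little-endian order the low byte comes first in memory.
So at ascending addresses the bytes are 0A D2 79 53.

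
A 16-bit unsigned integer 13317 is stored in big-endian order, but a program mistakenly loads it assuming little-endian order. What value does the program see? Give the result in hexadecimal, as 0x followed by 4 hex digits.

0x0534

13317 in 16-bit hexadecimal is 0x3405.
Stored big-endian, the bytes at ascending addresses are 34 05.
Read back as little-endian, the first byte is least significant, giving 0x0534.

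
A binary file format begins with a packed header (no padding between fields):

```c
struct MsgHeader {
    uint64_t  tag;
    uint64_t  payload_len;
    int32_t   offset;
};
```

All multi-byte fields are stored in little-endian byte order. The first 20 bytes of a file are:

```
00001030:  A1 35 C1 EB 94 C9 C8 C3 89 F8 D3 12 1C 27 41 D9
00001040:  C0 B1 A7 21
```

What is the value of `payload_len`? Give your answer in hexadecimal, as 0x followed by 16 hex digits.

`payload_len` follows `tag` (8 bytes), so it starts at byte offset 8 and occupies 8 bytes.
Bytes at offsets 8..15: 89 F8 D3 12 1C 27 41 D9.
Little-endian: lowest address holds the least-significant byte.
Reassemble most-significant byte first: D9 41 27 1C 12 D3 F8 89 → 0xD941271C12D3F889.

0xD941271C12D3F889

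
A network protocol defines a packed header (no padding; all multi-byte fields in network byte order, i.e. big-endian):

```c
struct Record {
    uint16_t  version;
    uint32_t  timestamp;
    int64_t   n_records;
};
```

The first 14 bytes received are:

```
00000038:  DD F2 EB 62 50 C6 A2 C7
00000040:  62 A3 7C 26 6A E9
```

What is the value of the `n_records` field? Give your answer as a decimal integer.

`n_records` follows `version` (2 B), `timestamp` (4 B), so it starts at offset 2 + 4 = 6 and occupies 8 bytes.
Bytes at offsets 6..13: A2 C7 62 A3 7C 26 6A E9.
In big-endian order the high byte comes first in memory.
The bytes are already most-significant first: 0xA2C762A37C266AE9.
Top bit is set, so as a signed 64-bit value this is 0xA2C762A37C266AE9 − 2^64 = -6717291864897721623.

-6717291864897721623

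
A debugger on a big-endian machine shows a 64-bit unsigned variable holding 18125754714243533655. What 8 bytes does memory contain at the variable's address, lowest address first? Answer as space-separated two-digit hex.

FB 8B 9D E0 D4 59 0B 57

18125754714243533655 in hexadecimal, padded to 64 bits, is 0xFB8B9DE0D4590B57.
Split into bytes (most-significant first): FB 8B 9D E0 D4 59 0B 57.
In big-endian order the high byte comes first in memory.
So the memory order matches the most-significant-first order: FB 8B 9D E0 D4 59 0B 57.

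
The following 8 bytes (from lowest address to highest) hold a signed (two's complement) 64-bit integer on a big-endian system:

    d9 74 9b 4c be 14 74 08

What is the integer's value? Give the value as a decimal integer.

Big-endian: lowest address holds the most-significant byte.
The bytes are already most-significant first: 0xD9749B4CBE147408.
Top bit is set, so as a signed 64-bit value this is 0xD9749B4CBE147408 − 2^64 = -2777424316271922168.

-2777424316271922168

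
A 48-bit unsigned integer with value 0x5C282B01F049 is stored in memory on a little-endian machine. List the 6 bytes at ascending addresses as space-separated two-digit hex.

49 F0 01 2B 28 5C

Split into bytes (most-significant first): 5C 28 2B 01 F0 49.
Little-endian stores the least-significant byte at the lowest address.
So at ascending addresses the bytes are 49 F0 01 2B 28 5C.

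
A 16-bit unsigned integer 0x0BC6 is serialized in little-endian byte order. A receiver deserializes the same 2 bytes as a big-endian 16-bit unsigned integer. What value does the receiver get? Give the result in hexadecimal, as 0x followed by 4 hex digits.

Stored little-endian, the bytes at ascending addresses are C6 0B.
Read back as big-endian, the last byte is least significant, giving 0xC60B.

0xC60B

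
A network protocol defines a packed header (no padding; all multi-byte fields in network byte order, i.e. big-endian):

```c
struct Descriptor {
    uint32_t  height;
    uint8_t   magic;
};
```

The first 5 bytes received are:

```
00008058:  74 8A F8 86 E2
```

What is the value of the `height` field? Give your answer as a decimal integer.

1955264646

`height` is the first field, at byte offset 0, occupying 4 bytes.
Bytes at offsets 0..3: 74 8A F8 86.
In big-endian order the high byte comes first in memory.
The bytes are already most-significant first: 0x748AF886.
0x748AF886 = 1955264646.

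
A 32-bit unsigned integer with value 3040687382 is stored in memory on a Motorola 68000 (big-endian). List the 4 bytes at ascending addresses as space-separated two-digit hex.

B5 3D 35 16

3040687382 in hexadecimal, padded to 32 bits, is 0xB53D3516.
Split into bytes (most-significant first): B5 3D 35 16.
Big-endian: lowest address holds the most-significant byte.
So the memory order matches the most-significant-first order: B5 3D 35 16.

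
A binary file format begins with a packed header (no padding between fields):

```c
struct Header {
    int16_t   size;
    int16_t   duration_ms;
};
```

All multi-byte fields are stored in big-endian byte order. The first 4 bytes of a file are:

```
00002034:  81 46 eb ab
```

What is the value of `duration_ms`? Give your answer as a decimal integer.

-5205

`duration_ms` follows `size` (2 bytes), so it starts at byte offset 2 and occupies 2 bytes.
Bytes at offsets 2..3: EB AB.
Big-endian: lowest address holds the most-significant byte.
The bytes are already most-significant first: 0xEBAB.
Top bit is set, so as a signed 16-bit value this is 0xEBAB − 2^16 = -5205.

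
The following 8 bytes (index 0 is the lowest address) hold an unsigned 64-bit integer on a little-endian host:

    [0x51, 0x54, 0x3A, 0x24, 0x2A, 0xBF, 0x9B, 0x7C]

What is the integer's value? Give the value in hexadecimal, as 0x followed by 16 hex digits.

Little-endian stores the least-significant byte at the lowest address.
Reassemble most-significant byte first: 7C 9B BF 2A 24 3A 54 51 → 0x7C9BBF2A243A5451.

0x7C9BBF2A243A5451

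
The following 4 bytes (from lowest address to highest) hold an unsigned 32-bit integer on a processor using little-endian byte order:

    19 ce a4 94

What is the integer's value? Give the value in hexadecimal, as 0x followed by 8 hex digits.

Little-endian stores the least-significant byte at the lowest address.
Reassemble most-significant byte first: 94 A4 CE 19 → 0x94A4CE19.

0x94A4CE19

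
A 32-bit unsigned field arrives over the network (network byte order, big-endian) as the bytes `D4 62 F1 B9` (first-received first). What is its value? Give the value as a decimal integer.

3563254201

In big-endian order the high byte comes first in memory.
The bytes are already most-significant first: 0xD462F1B9.
0xD462F1B9 = 3563254201.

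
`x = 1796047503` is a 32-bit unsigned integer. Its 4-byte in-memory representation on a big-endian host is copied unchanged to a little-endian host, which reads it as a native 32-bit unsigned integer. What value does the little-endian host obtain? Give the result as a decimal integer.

1796047503 in 32-bit hexadecimal is 0x6B0D828F.
Stored big-endian, the bytes at ascending addresses are 6B 0D 82 8F.
Read back as little-endian, the first byte is least significant, giving 0x8F820D6B.
0x8F820D6B = 2407665003.

2407665003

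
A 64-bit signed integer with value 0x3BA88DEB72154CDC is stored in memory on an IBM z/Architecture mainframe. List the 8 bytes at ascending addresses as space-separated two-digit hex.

Split into bytes (most-significant first): 3B A8 8D EB 72 15 4C DC.
Big-endian: lowest address holds the most-significant byte.
So the memory order matches the most-significant-first order: 3B A8 8D EB 72 15 4C DC.

3B A8 8D EB 72 15 4C DC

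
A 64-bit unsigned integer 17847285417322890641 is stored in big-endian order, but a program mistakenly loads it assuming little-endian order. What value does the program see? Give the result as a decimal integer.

10467924849925533431

17847285417322890641 in 64-bit hexadecimal is 0xF7AE4B87308A4591.
Stored big-endian, the bytes at ascending addresses are F7 AE 4B 87 30 8A 45 91.
Read back as little-endian, the first byte is least significant, giving 0x91458A30874BAEF7.
0x91458A30874BAEF7 = 10467924849925533431.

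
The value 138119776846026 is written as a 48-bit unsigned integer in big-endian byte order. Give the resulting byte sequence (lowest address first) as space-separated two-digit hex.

138119776846026 in hexadecimal, padded to 48 bits, is 0x7D9E843C40CA.
Split into bytes (most-significant first): 7D 9E 84 3C 40 CA.
In big-endian order the high byte comes first in memory.
So the memory order matches the most-significant-first order: 7D 9E 84 3C 40 CA.

7D 9E 84 3C 40 CA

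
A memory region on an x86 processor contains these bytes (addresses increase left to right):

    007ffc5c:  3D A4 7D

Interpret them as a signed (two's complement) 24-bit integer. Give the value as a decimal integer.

Little-endian: lowest address holds the least-significant byte.
Reassemble most-significant byte first: 7D A4 3D → 0x7DA43D.
0x7DA43D = 8234045.

8234045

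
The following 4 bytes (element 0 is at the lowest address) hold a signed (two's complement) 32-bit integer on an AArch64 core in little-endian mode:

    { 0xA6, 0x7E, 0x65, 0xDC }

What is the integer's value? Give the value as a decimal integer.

In little-endian order the low byte comes first in memory.
Reassemble most-significant byte first: DC 65 7E A6 → 0xDC657EA6.
Top bit is set, so as a signed 32-bit value this is 0xDC657EA6 − 2^32 = -597328218.

-597328218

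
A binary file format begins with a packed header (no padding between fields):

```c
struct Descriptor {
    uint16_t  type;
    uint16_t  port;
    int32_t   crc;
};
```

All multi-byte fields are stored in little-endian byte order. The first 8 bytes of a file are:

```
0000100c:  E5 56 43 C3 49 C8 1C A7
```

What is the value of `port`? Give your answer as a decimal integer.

`port` follows `type` (2 bytes), so it starts at byte offset 2 and occupies 2 bytes.
Bytes at offsets 2..3: 43 C3.
Little-endian stores the least-significant byte at the lowest address.
Reassemble most-significant byte first: C3 43 → 0xC343.
0xC343 = 49987.

49987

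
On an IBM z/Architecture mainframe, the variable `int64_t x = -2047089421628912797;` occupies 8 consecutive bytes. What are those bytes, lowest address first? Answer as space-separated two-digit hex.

E3 97 47 04 58 59 4B 63

Two's complement of -2047089421628912797 in 64 bits: 2047089421628912797 = 0x1C68B8FBA7A6B49D; invert → 0xE397470458594B62; add 1 → 0xE397470458594B63.
Split into bytes (most-significant first): E3 97 47 04 58 59 4B 63.
Big-endian: lowest address holds the most-significant byte.
So the memory order matches the most-significant-first order: E3 97 47 04 58 59 4B 63.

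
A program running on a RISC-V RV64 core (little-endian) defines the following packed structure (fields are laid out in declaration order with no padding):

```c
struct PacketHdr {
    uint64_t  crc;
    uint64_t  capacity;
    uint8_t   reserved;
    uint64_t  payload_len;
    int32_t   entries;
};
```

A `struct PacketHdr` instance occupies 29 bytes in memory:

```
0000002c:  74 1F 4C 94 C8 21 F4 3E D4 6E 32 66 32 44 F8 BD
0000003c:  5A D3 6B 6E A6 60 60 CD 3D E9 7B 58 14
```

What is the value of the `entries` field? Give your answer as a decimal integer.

`entries` follows `crc` (8 B), `capacity` (8 B), `reserved` (1 B), `payload_len` (8 B), so it starts at offset 8 + 8 + 1 + 8 = 25 and occupies 4 bytes.
Bytes at offsets 25..28: E9 7B 58 14.
Little-endian stores the least-significant byte at the lowest address.
Reassemble most-significant byte first: 14 58 7B E9 → 0x14587BE9.
0x14587BE9 = 341343209.

341343209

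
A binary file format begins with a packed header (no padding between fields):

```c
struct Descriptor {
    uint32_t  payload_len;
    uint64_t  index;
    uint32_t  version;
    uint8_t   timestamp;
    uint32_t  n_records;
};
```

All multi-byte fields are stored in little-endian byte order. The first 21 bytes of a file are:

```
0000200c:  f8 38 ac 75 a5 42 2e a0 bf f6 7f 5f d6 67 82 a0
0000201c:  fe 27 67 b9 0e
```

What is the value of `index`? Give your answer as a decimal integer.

6881490058531979941

`index` follows `payload_len` (4 bytes), so it starts at byte offset 4 and occupies 8 bytes.
Bytes at offsets 4..11: A5 42 2E A0 BF F6 7F 5F.
Little-endian: lowest address holds the least-significant byte.
Reassemble most-significant byte first: 5F 7F F6 BF A0 2E 42 A5 → 0x5F7FF6BFA02E42A5.
0x5F7FF6BFA02E42A5 = 6881490058531979941.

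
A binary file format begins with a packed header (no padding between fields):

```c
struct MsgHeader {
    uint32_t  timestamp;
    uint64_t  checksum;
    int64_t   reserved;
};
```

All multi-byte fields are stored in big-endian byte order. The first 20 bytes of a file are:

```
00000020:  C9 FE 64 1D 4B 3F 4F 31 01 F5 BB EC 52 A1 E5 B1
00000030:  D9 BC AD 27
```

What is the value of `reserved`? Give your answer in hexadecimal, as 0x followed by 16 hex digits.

`reserved` follows `timestamp` (4 B), `checksum` (8 B), so it starts at offset 4 + 8 = 12 and occupies 8 bytes.
Bytes at offsets 12..19: 52 A1 E5 B1 D9 BC AD 27.
Big-endian stores the most-significant byte at the lowest address.
The bytes are already most-significant first: 0x52A1E5B1D9BCAD27.

0x52A1E5B1D9BCAD27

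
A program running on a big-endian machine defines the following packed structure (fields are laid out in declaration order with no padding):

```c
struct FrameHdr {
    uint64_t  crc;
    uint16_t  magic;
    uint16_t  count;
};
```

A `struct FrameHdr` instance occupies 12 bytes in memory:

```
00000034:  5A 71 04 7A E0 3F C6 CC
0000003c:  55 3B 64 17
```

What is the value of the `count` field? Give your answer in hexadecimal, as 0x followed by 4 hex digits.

`count` follows `crc` (8 B), `magic` (2 B), so it starts at offset 8 + 2 = 10 and occupies 2 bytes.
Bytes at offsets 10..11: 64 17.
Big-endian stores the most-significant byte at the lowest address.
The bytes are already most-significant first: 0x6417.

0x6417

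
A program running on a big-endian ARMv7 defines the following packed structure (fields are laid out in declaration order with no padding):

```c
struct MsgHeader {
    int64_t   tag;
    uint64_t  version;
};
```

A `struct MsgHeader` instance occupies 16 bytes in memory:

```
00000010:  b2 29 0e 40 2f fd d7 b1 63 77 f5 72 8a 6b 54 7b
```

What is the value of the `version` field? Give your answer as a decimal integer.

7167467204280800379

`version` follows `tag` (8 bytes), so it starts at byte offset 8 and occupies 8 bytes.
Bytes at offsets 8..15: 63 77 F5 72 8A 6B 54 7B.
In big-endian order the high byte comes first in memory.
The bytes are already most-significant first: 0x6377F5728A6B547B.
0x6377F5728A6B547B = 7167467204280800379.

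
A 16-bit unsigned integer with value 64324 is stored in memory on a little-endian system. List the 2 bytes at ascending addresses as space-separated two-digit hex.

44 FB

64324 in hexadecimal, padded to 16 bits, is 0xFB44.
Split into bytes (most-significant first): FB 44.
Little-endian stores the least-significant byte at the lowest address.
So at ascending addresses the bytes are 44 FB.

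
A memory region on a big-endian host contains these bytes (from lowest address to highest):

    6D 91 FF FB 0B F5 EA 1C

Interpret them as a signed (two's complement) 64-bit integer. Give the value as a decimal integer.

Big-endian: lowest address holds the most-significant byte.
The bytes are already most-significant first: 0x6D91FFFB0BF5EA1C.
0x6D91FFFB0BF5EA1C = 7895373075459729948.

7895373075459729948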